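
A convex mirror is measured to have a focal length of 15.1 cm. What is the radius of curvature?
R = 2|f| = 30.2 cm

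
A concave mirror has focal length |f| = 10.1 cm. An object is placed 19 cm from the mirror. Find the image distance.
f = +10.1 cm (concave); 1/di = 1/f − 1/do → di = 21.56 cm (real image, in front of mirror)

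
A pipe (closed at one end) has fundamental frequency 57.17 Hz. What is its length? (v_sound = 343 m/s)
L = v/(4f₁) = 1.5 m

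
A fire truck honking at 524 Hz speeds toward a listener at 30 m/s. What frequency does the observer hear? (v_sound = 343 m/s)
f_obs = f·v/(v − v_s) = 574.2 Hz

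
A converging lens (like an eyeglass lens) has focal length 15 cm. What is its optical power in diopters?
P = 1/f = 6.667 D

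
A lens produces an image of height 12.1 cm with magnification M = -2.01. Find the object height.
ho = |hi|/|M| = 6.02 cm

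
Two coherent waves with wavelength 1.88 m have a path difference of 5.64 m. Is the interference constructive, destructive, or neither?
constructive — path difference = 3λ, a whole number of wavelengths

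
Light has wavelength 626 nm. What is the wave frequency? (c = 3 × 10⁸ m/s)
f = c/λ = 4.792 × 10¹⁴ Hz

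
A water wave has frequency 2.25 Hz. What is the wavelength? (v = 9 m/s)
λ = v/f = 4 m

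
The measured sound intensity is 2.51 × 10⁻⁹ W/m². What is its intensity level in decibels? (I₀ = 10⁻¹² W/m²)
β = 10·log₁₀(I/I₀) = 34 dB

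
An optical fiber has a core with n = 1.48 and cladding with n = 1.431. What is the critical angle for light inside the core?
θc = arcsin(n_cladding/n_core) = 75.22°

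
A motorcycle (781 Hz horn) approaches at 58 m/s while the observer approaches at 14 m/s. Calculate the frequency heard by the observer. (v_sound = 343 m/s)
f_obs = f·(v + v_o)/(v − v_s) = 978.3 Hz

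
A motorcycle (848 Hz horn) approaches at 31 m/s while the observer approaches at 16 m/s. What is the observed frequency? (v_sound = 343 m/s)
f_obs = f·(v + v_o)/(v − v_s) = 975.7 Hz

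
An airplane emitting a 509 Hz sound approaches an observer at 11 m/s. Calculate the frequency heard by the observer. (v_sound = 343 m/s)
f_obs = f·v/(v − v_s) = 525.9 Hz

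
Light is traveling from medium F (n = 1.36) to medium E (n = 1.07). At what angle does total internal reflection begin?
θc = arcsin(n₂/n₁) = 51.88°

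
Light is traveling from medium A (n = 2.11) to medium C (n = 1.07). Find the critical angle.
θc = arcsin(n₂/n₁) = 30.47°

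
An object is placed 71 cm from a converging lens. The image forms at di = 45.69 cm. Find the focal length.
1/f = 1/do + 1/di → f = 27.8 cm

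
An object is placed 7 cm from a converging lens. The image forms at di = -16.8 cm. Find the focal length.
1/f = 1/do + 1/di → f = 12 cm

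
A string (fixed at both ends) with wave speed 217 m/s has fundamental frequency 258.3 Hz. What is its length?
L = v/(2f₁) = 0.4201 m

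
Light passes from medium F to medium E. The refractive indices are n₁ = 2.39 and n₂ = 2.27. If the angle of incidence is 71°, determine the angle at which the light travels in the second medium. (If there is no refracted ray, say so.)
sin θ₂ = (n₁/n₂)·sin θ₁ = 0.9955 → θ₂ = 84.56°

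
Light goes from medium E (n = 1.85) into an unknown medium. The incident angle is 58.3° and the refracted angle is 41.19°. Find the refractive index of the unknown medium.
n₂ = n₁·sin θ₁ / sin θ₂ = 2.39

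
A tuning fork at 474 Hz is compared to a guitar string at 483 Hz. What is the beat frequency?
9 Hz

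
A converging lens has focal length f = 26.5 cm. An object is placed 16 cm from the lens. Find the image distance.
1/di = 1/f − 1/do → di = -40.38 cm (virtual image)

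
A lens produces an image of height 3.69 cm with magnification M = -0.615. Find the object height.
ho = |hi|/|M| = 6 cm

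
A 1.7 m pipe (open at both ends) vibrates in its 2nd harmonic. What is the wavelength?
λₙ = 2L/n = 1.7 m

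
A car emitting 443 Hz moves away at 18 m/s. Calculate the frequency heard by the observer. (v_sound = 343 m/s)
f_obs = f·v/(v + v_s) = 420.9 Hz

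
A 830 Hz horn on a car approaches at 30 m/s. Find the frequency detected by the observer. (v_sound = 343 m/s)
f_obs = f·v/(v − v_s) = 909.6 Hz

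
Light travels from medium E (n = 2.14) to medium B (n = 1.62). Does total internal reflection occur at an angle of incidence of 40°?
θc = arcsin(n₂/n₁) = 49.2°; 40° < θc, so no — the ray refracts.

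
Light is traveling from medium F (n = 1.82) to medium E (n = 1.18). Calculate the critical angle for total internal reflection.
θc = arcsin(n₂/n₁) = 40.42°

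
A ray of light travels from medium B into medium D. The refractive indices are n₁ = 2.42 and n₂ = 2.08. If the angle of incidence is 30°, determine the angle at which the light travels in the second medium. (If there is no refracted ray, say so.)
sin θ₂ = (n₁/n₂)·sin θ₁ = 0.5817 → θ₂ = 35.57°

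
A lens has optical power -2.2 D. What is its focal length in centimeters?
f = 1/P = -45.45 cm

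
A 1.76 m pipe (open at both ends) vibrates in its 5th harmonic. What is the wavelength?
λₙ = 2L/n = 0.704 m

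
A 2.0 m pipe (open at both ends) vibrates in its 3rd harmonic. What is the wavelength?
λₙ = 2L/n = 1.333 m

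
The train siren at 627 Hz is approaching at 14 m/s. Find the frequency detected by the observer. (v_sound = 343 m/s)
f_obs = f·v/(v − v_s) = 653.7 Hz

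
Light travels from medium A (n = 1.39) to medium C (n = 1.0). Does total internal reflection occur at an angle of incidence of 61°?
θc = arcsin(n₂/n₁) = 46.01°; 61° > θc, so yes — total internal reflection.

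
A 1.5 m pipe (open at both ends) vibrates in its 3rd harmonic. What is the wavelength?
λₙ = 2L/n = 1 m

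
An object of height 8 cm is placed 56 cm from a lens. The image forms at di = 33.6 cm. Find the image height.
hi = (-di/do) × ho = -4.8 cm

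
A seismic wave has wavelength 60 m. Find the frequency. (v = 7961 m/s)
f = v/λ = 132.7 Hz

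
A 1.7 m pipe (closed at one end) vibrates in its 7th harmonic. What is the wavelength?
λₙ = 4L/n = 0.9714 m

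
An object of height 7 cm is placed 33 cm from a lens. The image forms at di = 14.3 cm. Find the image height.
hi = (-di/do) × ho = -3.033 cm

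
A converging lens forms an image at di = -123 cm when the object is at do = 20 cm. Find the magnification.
M = −di/do = 6.15 (upright image)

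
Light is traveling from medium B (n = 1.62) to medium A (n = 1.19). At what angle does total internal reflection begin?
θc = arcsin(n₂/n₁) = 47.27°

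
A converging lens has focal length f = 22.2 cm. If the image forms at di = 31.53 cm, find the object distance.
1/do = 1/f − 1/di → do = 75.02 cm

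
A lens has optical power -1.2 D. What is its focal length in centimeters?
f = 1/P = -83.33 cm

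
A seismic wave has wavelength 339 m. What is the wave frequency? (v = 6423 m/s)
f = v/λ = 18.95 Hz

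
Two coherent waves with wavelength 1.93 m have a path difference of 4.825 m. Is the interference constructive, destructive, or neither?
destructive — path difference = 2.5λ, an odd multiple of λ/2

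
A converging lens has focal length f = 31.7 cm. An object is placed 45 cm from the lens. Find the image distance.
1/di = 1/f − 1/do → di = 107.3 cm (real image)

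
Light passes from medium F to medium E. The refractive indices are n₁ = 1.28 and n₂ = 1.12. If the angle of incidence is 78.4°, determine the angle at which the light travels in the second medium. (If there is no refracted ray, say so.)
sin θ₂ = (n₁/n₂)·sin θ₁ = 1.12 > 1, so there is no refracted ray — the light undergoes total internal reflection.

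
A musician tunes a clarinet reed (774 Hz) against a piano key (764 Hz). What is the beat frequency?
10 Hz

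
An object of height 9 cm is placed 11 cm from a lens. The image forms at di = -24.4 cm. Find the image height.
hi = (-di/do) × ho = 19.96 cm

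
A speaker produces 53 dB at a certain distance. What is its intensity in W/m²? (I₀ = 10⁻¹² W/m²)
I = I₀·10^(β/10) = 2.00 × 10⁻⁷ W/m²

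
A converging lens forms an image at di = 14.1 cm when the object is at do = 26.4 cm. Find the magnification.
M = −di/do = -0.5341 (inverted image)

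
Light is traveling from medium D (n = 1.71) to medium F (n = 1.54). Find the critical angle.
θc = arcsin(n₂/n₁) = 64.24°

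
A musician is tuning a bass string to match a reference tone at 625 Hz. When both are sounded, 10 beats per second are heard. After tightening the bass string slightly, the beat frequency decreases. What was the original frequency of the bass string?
615 Hz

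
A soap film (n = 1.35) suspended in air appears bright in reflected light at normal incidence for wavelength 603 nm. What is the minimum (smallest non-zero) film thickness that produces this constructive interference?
2nt = (m − ½)λ with m = 1 → t = (m − ½)λ/(2n) = 111.7 nm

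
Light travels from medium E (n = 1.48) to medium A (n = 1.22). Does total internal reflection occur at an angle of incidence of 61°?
θc = arcsin(n₂/n₁) = 55.52°; 61° > θc, so yes — total internal reflection.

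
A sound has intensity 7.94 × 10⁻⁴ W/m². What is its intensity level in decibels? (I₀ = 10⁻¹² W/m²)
β = 10·log₁₀(I/I₀) = 89 dB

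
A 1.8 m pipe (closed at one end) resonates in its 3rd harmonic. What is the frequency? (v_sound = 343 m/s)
fₙ = nv/(4L) = 142.9 Hz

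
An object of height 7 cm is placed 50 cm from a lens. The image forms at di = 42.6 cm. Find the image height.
hi = (-di/do) × ho = -5.964 cm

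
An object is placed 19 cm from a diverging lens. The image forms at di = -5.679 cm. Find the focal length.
1/f = 1/do + 1/di → f = -8.1 cm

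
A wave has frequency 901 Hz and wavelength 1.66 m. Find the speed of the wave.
v = fλ = 1496 m/s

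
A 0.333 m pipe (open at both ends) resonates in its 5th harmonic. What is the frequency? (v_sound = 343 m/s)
fₙ = nv/(2L) = 2575 Hz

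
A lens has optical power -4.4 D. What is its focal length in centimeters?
f = 1/P = -22.73 cm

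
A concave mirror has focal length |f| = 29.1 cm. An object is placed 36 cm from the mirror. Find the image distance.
f = +29.1 cm (concave); 1/di = 1/f − 1/do → di = 151.8 cm (real image, in front of mirror)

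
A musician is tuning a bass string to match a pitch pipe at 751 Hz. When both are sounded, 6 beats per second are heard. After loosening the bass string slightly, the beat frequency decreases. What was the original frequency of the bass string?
757 Hz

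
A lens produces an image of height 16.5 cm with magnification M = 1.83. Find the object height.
ho = |hi|/|M| = 9.016 cm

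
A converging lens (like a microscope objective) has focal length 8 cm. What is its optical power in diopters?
P = 1/f = 12.5 D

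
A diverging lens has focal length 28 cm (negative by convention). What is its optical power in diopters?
P = 1/f = -3.571 D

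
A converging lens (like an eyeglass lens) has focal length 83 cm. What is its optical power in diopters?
P = 1/f = 1.205 D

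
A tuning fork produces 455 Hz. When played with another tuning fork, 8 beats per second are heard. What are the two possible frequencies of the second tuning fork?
f₂ = 455 ± 8 Hz → 463 Hz or 447 Hz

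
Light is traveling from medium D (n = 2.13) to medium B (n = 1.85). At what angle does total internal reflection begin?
θc = arcsin(n₂/n₁) = 60.29°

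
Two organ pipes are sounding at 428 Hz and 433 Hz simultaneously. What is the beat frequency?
5 Hz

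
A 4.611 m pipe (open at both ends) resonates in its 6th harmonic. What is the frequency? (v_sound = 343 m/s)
fₙ = nv/(2L) = 223.2 Hz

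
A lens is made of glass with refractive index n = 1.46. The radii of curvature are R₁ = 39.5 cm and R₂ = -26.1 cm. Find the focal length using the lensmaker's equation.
1/f = (n − 1)(1/R₁ − 1/R₂) → f = 34.16 cm (converging lens)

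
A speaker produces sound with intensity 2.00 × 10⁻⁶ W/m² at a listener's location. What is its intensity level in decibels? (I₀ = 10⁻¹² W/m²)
β = 10·log₁₀(I/I₀) = 63.01 dB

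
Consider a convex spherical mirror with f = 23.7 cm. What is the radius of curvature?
R = 2|f| = 47.4 cm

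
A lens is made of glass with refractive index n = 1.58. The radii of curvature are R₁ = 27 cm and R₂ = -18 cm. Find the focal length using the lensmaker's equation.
1/f = (n − 1)(1/R₁ − 1/R₂) → f = 18.62 cm (converging lens)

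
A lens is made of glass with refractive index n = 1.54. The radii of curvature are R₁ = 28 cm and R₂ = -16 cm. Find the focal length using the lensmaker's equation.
1/f = (n − 1)(1/R₁ − 1/R₂) → f = 18.86 cm (converging lens)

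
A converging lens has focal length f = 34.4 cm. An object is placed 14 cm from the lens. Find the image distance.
1/di = 1/f − 1/do → di = -23.61 cm (virtual image)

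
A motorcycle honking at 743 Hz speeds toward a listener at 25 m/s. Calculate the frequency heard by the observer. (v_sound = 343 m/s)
f_obs = f·v/(v − v_s) = 801.4 Hz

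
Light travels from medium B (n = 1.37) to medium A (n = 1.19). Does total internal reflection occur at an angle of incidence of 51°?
θc = arcsin(n₂/n₁) = 60.3°; 51° < θc, so no — the ray refracts.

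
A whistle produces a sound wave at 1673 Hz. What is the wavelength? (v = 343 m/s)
λ = v/f = 0.205 m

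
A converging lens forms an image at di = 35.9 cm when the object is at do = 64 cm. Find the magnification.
M = −di/do = -0.5609 (inverted image)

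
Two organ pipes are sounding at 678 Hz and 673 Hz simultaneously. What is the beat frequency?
5 Hz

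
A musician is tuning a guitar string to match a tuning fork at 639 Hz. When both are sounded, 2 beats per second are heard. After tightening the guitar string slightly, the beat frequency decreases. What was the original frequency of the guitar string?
637 Hz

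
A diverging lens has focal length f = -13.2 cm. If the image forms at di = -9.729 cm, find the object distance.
1/do = 1/f − 1/di → do = 37 cm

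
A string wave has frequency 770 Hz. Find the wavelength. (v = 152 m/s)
λ = v/f = 0.1974 m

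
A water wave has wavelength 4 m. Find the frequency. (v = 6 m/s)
f = v/λ = 1.5 Hz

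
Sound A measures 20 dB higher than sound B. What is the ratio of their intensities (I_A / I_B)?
I_A/I_B = 10^(Δβ/10) = 100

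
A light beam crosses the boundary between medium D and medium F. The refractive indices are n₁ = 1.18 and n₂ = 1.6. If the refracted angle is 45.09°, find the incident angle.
sin θ₁ = (n₂/n₁)·sin θ₂ → θ₁ = 73.8°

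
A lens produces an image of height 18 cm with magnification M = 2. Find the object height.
ho = |hi|/|M| = 9 cm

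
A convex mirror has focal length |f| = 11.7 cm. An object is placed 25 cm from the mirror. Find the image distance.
f = −11.7 cm (convex); 1/di = 1/f − 1/do → di = -7.97 cm (virtual image, behind mirror)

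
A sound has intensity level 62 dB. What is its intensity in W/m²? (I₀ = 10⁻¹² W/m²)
I = I₀·10^(β/10) = 1.58 × 10⁻⁶ W/m²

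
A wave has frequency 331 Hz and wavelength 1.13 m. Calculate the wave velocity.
v = fλ = 374 m/s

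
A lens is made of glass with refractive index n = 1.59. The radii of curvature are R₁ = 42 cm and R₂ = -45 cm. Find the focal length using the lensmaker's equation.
1/f = (n − 1)(1/R₁ − 1/R₂) → f = 36.82 cm (converging lens)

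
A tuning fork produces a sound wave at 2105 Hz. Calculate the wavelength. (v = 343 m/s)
λ = v/f = 0.1629 m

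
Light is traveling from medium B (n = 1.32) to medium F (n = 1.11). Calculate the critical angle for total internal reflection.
θc = arcsin(n₂/n₁) = 57.24°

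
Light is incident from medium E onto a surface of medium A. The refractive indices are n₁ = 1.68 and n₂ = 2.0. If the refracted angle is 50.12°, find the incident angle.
sin θ₁ = (n₂/n₁)·sin θ₂ → θ₁ = 66°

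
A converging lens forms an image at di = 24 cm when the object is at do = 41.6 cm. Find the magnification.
M = −di/do = -0.5769 (inverted image)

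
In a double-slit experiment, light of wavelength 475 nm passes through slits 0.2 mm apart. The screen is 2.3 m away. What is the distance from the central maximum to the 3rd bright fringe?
y = mλL/d = 16.39 mm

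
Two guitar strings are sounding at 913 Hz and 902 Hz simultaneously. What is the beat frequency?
11 Hz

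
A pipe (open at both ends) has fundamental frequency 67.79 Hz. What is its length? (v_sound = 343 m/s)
L = v/(2f₁) = 2.53 m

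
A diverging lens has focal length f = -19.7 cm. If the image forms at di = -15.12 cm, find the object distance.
1/do = 1/f − 1/di → do = 65.04 cm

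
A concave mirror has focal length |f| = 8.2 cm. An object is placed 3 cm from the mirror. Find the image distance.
f = +8.2 cm (concave); 1/di = 1/f − 1/do → di = -4.731 cm (virtual image, behind mirror)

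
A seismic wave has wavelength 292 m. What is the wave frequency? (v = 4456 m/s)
f = v/λ = 15.26 Hz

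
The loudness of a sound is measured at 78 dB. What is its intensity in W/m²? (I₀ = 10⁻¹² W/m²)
I = I₀·10^(β/10) = 6.31 × 10⁻⁵ W/m²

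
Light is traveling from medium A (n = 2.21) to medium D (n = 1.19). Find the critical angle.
θc = arcsin(n₂/n₁) = 32.58°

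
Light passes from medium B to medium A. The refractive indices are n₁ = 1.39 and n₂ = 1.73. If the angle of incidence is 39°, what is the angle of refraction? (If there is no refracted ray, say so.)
sin θ₂ = (n₁/n₂)·sin θ₁ = 0.5056 → θ₂ = 30.37°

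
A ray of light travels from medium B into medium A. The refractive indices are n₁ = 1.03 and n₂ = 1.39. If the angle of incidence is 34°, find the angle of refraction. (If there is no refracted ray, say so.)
sin θ₂ = (n₁/n₂)·sin θ₁ = 0.4144 → θ₂ = 24.48°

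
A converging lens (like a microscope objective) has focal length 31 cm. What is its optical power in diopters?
P = 1/f = 3.226 D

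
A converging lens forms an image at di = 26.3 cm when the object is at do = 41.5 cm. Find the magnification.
M = −di/do = -0.6337 (inverted image)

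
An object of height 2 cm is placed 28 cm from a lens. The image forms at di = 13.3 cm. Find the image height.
hi = (-di/do) × ho = -0.95 cm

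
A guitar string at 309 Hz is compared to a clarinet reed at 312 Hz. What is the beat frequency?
3 Hz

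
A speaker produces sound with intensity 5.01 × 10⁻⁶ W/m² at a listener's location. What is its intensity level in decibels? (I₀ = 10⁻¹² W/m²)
β = 10·log₁₀(I/I₀) = 67 dB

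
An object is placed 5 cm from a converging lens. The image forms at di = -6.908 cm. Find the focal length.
1/f = 1/do + 1/di → f = 18.1 cm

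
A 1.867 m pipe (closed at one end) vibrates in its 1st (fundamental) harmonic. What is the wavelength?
λₙ = 4L/n = 7.468 m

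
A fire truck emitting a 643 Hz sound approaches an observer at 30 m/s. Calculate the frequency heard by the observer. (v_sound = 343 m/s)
f_obs = f·v/(v − v_s) = 704.6 Hz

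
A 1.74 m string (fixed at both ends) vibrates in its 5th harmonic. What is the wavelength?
λₙ = 2L/n = 0.696 m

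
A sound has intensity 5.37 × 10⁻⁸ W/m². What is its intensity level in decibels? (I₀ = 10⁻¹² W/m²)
β = 10·log₁₀(I/I₀) = 47.3 dB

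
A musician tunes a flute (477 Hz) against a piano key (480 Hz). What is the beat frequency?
3 Hz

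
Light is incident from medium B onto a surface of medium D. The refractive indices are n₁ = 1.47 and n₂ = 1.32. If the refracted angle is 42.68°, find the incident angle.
sin θ₁ = (n₂/n₁)·sin θ₂ → θ₁ = 37.5°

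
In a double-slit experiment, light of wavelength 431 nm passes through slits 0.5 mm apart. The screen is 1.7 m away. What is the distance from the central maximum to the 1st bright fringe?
y = mλL/d = 1.465 mm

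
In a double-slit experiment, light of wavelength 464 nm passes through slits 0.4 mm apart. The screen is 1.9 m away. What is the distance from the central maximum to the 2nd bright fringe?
y = mλL/d = 4.408 mm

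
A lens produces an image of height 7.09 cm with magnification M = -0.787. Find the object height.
ho = |hi|/|M| = 9.009 cm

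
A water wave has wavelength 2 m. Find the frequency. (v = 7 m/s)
f = v/λ = 3.5 Hz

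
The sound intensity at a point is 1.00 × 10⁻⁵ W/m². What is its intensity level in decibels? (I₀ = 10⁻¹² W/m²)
β = 10·log₁₀(I/I₀) = 70 dB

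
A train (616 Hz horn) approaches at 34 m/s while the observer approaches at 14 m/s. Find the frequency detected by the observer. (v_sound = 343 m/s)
f_obs = f·(v + v_o)/(v − v_s) = 711.7 Hz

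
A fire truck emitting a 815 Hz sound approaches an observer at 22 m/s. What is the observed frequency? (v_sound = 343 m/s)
f_obs = f·v/(v − v_s) = 870.9 Hz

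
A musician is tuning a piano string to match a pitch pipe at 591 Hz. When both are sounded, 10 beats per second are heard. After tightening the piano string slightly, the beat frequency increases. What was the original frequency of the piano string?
601 Hz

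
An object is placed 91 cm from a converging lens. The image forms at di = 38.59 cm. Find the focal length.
1/f = 1/do + 1/di → f = 27.1 cm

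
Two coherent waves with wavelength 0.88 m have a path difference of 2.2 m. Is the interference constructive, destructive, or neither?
destructive — path difference = 2.5λ, an odd multiple of λ/2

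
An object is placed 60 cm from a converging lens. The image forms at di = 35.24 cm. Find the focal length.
1/f = 1/do + 1/di → f = 22.2 cm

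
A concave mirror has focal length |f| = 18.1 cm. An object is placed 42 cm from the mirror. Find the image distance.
f = +18.1 cm (concave); 1/di = 1/f − 1/do → di = 31.81 cm (real image, in front of mirror)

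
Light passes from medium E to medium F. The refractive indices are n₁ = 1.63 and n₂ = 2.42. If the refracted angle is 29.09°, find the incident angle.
sin θ₁ = (n₂/n₁)·sin θ₂ → θ₁ = 46.2°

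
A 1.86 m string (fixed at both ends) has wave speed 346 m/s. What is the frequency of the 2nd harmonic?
fₙ = nv/(2L) = 186 Hz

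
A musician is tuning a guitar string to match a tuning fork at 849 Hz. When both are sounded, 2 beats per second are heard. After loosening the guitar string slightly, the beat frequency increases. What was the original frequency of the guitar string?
847 Hz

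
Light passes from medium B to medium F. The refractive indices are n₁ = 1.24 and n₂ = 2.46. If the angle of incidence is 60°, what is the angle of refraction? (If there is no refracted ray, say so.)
sin θ₂ = (n₁/n₂)·sin θ₁ = 0.4365 → θ₂ = 25.88°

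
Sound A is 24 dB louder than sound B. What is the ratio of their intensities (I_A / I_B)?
I_A/I_B = 10^(Δβ/10) = 251.2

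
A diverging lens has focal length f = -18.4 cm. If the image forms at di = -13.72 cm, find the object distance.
1/do = 1/f − 1/di → do = 53.94 cm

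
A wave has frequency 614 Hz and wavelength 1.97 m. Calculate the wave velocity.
v = fλ = 1210 m/s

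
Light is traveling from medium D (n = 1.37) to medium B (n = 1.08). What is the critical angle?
θc = arcsin(n₂/n₁) = 52.03°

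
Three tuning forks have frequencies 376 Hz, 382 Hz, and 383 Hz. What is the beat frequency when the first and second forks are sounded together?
6 Hz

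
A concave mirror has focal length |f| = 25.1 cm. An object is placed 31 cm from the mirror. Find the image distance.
f = +25.1 cm (concave); 1/di = 1/f − 1/do → di = 131.9 cm (real image, in front of mirror)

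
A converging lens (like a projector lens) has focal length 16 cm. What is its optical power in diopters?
P = 1/f = 6.25 D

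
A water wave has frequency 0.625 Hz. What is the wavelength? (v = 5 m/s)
λ = v/f = 8 m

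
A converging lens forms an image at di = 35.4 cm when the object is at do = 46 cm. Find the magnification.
M = −di/do = -0.7696 (inverted image)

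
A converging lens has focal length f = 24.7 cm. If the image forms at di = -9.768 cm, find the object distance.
1/do = 1/f − 1/di → do = 7 cm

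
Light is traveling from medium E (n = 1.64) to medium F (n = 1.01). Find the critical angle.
θc = arcsin(n₂/n₁) = 38.01°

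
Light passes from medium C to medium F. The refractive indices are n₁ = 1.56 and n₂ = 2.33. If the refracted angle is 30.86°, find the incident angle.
sin θ₁ = (n₂/n₁)·sin θ₂ → θ₁ = 50.01°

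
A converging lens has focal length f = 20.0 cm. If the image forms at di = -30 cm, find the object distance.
1/do = 1/f − 1/di → do = 12 cm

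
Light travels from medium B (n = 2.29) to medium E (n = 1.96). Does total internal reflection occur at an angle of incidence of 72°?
θc = arcsin(n₂/n₁) = 58.86°; 72° > θc, so yes — total internal reflection.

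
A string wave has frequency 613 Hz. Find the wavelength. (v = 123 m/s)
λ = v/f = 0.2007 m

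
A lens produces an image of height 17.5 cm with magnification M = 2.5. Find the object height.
ho = |hi|/|M| = 7 cm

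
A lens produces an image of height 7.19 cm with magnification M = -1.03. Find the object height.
ho = |hi|/|M| = 6.981 cm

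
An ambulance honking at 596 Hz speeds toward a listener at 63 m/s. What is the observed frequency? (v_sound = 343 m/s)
f_obs = f·v/(v − v_s) = 730.1 Hz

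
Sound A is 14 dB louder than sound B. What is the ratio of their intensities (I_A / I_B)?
I_A/I_B = 10^(Δβ/10) = 25.12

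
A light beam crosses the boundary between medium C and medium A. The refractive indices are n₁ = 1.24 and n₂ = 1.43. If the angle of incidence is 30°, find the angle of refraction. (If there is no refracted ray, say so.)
sin θ₂ = (n₁/n₂)·sin θ₁ = 0.4336 → θ₂ = 25.69°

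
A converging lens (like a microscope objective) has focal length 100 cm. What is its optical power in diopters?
P = 1/f = 1 D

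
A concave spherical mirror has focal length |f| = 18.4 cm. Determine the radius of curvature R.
R = 2|f| = 36.8 cm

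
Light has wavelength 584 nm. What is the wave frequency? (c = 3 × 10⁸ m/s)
f = c/λ = 5.137 × 10¹⁴ Hz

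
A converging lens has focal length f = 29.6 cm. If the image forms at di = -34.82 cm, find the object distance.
1/do = 1/f − 1/di → do = 16 cm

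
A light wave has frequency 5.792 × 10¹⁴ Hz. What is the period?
T = 1/f = 1.727 × 10⁻¹⁵ s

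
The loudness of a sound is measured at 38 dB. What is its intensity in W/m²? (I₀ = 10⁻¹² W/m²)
I = I₀·10^(β/10) = 6.31 × 10⁻⁹ W/m²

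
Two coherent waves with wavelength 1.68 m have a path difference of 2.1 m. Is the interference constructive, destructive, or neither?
neither (partial) — path difference = 1.25λ, neither a whole number of wavelengths nor an odd multiple of λ/2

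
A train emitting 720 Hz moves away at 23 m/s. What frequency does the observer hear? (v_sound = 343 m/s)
f_obs = f·v/(v + v_s) = 674.8 Hz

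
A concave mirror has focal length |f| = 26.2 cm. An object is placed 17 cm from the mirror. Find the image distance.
f = +26.2 cm (concave); 1/di = 1/f − 1/do → di = -48.41 cm (virtual image, behind mirror)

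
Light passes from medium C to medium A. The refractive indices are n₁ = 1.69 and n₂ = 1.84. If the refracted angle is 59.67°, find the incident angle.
sin θ₁ = (n₂/n₁)·sin θ₂ → θ₁ = 70.01°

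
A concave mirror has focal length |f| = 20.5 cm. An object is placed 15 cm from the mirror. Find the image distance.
f = +20.5 cm (concave); 1/di = 1/f − 1/do → di = -55.91 cm (virtual image, behind mirror)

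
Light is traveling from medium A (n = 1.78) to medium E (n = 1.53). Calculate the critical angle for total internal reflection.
θc = arcsin(n₂/n₁) = 59.27°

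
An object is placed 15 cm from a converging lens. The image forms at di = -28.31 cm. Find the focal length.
1/f = 1/do + 1/di → f = 31.9 cm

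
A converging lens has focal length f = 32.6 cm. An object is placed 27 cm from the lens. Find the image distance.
1/di = 1/f − 1/do → di = -157.2 cm (virtual image)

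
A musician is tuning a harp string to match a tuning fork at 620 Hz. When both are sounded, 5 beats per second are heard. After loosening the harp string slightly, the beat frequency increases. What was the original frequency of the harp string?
615 Hz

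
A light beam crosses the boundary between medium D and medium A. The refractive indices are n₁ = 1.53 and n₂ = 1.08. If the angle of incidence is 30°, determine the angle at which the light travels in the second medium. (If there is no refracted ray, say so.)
sin θ₂ = (n₁/n₂)·sin θ₁ = 0.7083 → θ₂ = 45.1°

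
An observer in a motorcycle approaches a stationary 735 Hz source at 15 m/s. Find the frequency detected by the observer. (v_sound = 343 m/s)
f_obs = f·(v + v_o)/v = 767.1 Hz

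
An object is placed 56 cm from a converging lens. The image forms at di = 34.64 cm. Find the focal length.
1/f = 1/do + 1/di → f = 21.4 cm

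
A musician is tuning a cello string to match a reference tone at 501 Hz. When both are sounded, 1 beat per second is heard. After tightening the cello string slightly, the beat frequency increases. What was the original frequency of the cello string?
502 Hz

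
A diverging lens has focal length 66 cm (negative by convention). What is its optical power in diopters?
P = 1/f = -1.515 D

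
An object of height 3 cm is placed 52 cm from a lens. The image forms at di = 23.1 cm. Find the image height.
hi = (-di/do) × ho = -1.333 cm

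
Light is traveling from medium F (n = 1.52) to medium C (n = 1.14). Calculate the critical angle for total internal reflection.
θc = arcsin(n₂/n₁) = 48.59°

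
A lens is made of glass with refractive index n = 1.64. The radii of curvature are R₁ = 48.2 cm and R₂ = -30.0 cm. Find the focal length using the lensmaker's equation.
1/f = (n − 1)(1/R₁ − 1/R₂) → f = 28.89 cm (converging lens)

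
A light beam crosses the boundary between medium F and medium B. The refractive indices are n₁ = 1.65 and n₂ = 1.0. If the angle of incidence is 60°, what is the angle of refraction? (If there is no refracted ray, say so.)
sin θ₂ = (n₁/n₂)·sin θ₁ = 1.429 > 1, so there is no refracted ray — the light undergoes total internal reflection.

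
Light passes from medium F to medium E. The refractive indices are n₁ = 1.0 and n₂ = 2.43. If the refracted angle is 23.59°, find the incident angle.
sin θ₁ = (n₂/n₁)·sin θ₂ → θ₁ = 76.52°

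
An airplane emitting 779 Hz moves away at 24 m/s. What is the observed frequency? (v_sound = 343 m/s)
f_obs = f·v/(v + v_s) = 728.1 Hz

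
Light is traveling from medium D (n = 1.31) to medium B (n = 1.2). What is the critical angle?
θc = arcsin(n₂/n₁) = 66.35°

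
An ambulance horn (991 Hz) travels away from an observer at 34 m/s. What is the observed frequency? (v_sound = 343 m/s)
f_obs = f·v/(v + v_s) = 901.6 Hz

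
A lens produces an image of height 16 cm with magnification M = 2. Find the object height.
ho = |hi|/|M| = 8 cm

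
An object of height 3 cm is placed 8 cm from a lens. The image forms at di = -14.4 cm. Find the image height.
hi = (-di/do) × ho = 5.4 cm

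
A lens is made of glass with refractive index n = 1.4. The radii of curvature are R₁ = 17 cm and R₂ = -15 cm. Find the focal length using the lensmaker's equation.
1/f = (n − 1)(1/R₁ − 1/R₂) → f = 19.92 cm (converging lens)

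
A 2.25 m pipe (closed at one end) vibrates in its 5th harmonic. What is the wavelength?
λₙ = 4L/n = 1.8 m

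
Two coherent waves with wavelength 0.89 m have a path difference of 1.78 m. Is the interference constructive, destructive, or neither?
constructive — path difference = 2λ, a whole number of wavelengths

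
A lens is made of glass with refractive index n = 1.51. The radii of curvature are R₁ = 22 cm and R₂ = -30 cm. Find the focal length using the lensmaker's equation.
1/f = (n − 1)(1/R₁ − 1/R₂) → f = 24.89 cm (converging lens)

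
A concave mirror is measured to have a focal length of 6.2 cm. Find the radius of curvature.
R = 2|f| = 12.4 cm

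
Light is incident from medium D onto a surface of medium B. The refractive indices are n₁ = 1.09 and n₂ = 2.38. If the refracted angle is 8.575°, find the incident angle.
sin θ₁ = (n₂/n₁)·sin θ₂ → θ₁ = 19°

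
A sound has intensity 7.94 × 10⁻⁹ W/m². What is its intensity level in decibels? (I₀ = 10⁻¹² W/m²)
β = 10·log₁₀(I/I₀) = 39 dB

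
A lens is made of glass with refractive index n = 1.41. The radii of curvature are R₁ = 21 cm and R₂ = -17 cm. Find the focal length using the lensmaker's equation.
1/f = (n − 1)(1/R₁ − 1/R₂) → f = 22.91 cm (converging lens)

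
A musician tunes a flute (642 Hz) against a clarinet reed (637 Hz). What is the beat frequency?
5 Hz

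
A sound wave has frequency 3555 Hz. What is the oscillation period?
T = 1/f = 2.813 × 10⁻⁴ s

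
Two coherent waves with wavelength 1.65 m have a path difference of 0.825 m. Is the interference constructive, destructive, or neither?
destructive — path difference = 0.5λ, an odd multiple of λ/2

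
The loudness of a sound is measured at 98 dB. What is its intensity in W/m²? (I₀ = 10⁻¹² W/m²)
I = I₀·10^(β/10) = 6.31 × 10⁻³ W/m²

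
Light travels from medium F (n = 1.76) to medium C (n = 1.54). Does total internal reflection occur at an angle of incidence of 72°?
θc = arcsin(n₂/n₁) = 61.04°; 72° > θc, so yes — total internal reflection.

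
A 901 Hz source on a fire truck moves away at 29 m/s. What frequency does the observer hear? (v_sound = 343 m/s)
f_obs = f·v/(v + v_s) = 830.8 Hz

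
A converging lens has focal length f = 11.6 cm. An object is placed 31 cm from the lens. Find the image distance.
1/di = 1/f − 1/do → di = 18.54 cm (real image)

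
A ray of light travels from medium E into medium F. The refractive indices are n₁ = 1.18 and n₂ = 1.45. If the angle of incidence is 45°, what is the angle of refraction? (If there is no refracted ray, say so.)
sin θ₂ = (n₁/n₂)·sin θ₁ = 0.5754 → θ₂ = 35.13°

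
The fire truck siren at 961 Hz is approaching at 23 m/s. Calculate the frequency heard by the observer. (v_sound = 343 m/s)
f_obs = f·v/(v − v_s) = 1030 Hz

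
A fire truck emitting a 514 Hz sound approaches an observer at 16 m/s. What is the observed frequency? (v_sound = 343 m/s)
f_obs = f·v/(v − v_s) = 539.1 Hz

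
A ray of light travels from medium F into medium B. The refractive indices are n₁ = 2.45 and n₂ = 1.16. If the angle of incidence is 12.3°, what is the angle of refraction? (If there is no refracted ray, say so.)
sin θ₂ = (n₁/n₂)·sin θ₁ = 0.4499 → θ₂ = 26.74°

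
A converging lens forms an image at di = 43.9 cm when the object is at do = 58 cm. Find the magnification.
M = −di/do = -0.7569 (inverted image)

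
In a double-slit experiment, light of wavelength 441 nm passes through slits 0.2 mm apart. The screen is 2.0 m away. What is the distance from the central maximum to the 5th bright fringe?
y = mλL/d = 22.05 mm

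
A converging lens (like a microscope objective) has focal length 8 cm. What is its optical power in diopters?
P = 1/f = 12.5 D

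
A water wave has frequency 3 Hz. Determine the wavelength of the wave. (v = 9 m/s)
λ = v/f = 3 m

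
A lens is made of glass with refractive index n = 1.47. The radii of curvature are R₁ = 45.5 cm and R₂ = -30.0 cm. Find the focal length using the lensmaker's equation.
1/f = (n − 1)(1/R₁ − 1/R₂) → f = 38.47 cm (converging lens)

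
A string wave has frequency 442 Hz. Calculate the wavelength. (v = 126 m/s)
λ = v/f = 0.2851 m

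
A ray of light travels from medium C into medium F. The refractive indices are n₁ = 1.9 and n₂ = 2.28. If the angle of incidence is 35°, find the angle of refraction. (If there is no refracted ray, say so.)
sin θ₂ = (n₁/n₂)·sin θ₁ = 0.478 → θ₂ = 28.55°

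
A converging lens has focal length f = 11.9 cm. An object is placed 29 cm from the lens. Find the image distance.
1/di = 1/f − 1/do → di = 20.18 cm (real image)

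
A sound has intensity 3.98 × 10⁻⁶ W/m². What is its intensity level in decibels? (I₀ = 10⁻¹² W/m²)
β = 10·log₁₀(I/I₀) = 66 dB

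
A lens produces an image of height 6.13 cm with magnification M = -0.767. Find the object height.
ho = |hi|/|M| = 7.992 cm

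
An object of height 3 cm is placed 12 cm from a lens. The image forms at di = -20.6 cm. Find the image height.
hi = (-di/do) × ho = 5.15 cm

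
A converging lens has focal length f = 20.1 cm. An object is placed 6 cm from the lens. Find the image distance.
1/di = 1/f − 1/do → di = -8.553 cm (virtual image)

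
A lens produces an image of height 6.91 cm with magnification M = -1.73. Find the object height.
ho = |hi|/|M| = 3.994 cm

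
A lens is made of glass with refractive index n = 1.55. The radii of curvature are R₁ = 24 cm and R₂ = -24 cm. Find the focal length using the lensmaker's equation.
1/f = (n − 1)(1/R₁ − 1/R₂) → f = 21.82 cm (converging lens)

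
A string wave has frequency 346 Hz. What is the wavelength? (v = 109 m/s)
λ = v/f = 0.315 m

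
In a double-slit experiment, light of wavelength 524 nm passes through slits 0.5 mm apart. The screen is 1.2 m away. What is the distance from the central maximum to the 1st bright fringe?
y = mλL/d = 1.258 mm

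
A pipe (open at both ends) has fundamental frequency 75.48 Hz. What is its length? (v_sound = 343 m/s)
L = v/(2f₁) = 2.272 m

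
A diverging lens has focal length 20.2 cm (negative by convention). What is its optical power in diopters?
P = 1/f = -4.95 D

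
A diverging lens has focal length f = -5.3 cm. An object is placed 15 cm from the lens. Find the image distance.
1/di = 1/f − 1/do → di = -3.916 cm (virtual image)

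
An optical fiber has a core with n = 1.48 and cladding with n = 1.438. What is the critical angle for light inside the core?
θc = arcsin(n_cladding/n_core) = 76.32°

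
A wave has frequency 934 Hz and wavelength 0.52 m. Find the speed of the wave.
v = fλ = 485.7 m/s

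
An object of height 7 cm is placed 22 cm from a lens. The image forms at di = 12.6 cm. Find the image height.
hi = (-di/do) × ho = -4.009 cm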